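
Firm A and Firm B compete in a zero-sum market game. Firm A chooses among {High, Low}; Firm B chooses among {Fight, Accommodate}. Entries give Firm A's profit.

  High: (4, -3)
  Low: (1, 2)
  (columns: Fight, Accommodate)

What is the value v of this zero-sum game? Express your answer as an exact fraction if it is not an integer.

11/8

Row minima: High → -3, Low → 1; maximin = 1.
Column maxima: Fight → 4, Accommodate → 2; minimax = 2.
1 ≠ 2, so there is no saddle point; optimal play is mixed.
Let Firm A play High with probability p. Expected payoff against Fight: 4p + 1(1−p) = 3p + 1; against Accommodate: (-3)p + 2(1−p) = −5p + 2.
Setting these equal: 3p + 1 = −5p + 2 ⇒ 8p = 1 ⇒ p = 1/8, and the value is (3)·(1/8) + 1 = 11/8.
For Firm B: with q = P(Fight), equating High's and Low's payoffs gives 7q − 3 = −q + 2 ⇒ q = 5/8.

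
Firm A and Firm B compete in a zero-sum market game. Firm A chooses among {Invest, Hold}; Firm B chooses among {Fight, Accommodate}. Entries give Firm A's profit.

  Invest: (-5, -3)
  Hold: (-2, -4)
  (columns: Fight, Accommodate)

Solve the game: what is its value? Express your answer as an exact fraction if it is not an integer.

-7/2

Row minima: Invest → -5, Hold → -4; maximin = -4.
Column maxima: Fight → -2, Accommodate → -3; minimax = -3.
-4 ≠ -3, so there is no saddle point; optimal play is mixed.
Let Firm A play Invest with probability p. Expected payoff against Fight: (-5)p + (-2)(1−p) = −3p − 2; against Accommodate: (-3)p + (-4)(1−p) = p − 4.
Setting these equal: −3p − 2 = p − 4 ⇒ −4p = -2 ⇒ p = 1/2, and the value is (-3)·(1/2) − 2 = -7/2.
For Firm B: with q = P(Fight), equating Invest's and Hold's payoffs gives −2q − 3 = 2q − 4 ⇒ q = 1/4.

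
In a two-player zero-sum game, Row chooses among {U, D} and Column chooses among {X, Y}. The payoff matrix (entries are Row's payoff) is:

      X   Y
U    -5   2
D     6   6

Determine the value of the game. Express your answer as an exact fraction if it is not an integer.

Row minima: U → -5, D → 6; maximin = 6.
Column maxima: X → 6, Y → 6; minimax = 6.
Since maximin = minimax = 6, there is a saddle point and the value is 6.

6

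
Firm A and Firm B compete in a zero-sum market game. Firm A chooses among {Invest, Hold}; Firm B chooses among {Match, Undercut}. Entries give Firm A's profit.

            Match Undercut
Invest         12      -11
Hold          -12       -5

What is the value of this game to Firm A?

Row minima: Invest → -11, Hold → -12; maximin = -11.
Column maxima: Match → 12, Undercut → -5; minimax = -5.
-11 ≠ -5, so there is no saddle point; optimal play is mixed.
Let Firm A play Invest with probability p. Expected payoff against Match: 12p + (-12)(1−p) = 24p − 12; against Undercut: (-11)p + (-5)(1−p) = −6p − 5.
Setting these equal: 24p − 12 = −6p − 5 ⇒ 30p = 7 ⇒ p = 7/30, and the value is (24)·(7/30) − 12 = -32/5.
For Firm B: with q = P(Match), equating Invest's and Hold's payoffs gives 23q − 11 = −7q − 5 ⇒ q = 1/5.

-32/5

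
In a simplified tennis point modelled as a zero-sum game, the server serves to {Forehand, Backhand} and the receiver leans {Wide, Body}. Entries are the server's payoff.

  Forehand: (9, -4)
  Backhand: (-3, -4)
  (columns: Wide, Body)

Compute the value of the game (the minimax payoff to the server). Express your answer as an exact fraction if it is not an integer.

-4

Row minima: Forehand → -4, Backhand → -4; maximin = -4.
Column maxima: Wide → 9, Body → -4; minimax = -4.
Since maximin = minimax = -4, there is a saddle point and the value is -4.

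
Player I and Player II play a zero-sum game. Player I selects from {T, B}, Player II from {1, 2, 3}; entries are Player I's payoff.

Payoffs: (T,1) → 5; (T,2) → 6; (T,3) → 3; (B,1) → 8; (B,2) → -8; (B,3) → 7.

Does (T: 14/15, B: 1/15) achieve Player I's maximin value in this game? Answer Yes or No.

Against 1 this mix gives (14/15)·5 + (1/15)·8 = 26/5.
Against 2 this mix gives (14/15)·6 + (1/15)·(-8) = 76/15.
Against 3 this mix gives (14/15)·3 + (1/15)·7 = 49/15.
Player II will play 3, holding Player I to 49/15. Shifting weight toward the row that does better against 3 would raise this floor (the equalizing mix achieves 11/3 against both 3 and 2), so the proposed strategy is not optimal.

No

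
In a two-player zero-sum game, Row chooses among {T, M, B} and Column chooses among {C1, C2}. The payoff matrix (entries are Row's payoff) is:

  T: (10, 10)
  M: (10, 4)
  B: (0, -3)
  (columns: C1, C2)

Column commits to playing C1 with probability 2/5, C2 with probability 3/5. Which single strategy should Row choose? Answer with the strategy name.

Expected payoff of T: (2/5)·10 + (3/5)·10 = 10.
Expected payoff of M: (2/5)·10 + (3/5)·4 = 32/5.
Expected payoff of B: (2/5)·0 + (3/5)·(-3) = -9/5.
The largest is 10, so Row's best response is T.

T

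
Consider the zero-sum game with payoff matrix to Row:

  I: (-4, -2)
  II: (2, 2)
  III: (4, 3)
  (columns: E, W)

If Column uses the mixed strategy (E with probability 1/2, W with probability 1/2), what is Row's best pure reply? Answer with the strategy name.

Expected payoff of I: (1/2)·(-4) + (1/2)·(-2) = -3.
Expected payoff of II: (1/2)·2 + (1/2)·2 = 2.
Expected payoff of III: (1/2)·4 + (1/2)·3 = 7/2.
The largest is 7/2, so Row's best response is III.

III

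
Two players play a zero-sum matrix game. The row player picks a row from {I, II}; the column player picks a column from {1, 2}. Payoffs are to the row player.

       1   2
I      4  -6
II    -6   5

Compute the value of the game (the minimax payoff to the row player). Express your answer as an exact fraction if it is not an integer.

Row minima: I → -6, II → -6; maximin = -6.
Column maxima: 1 → 4, 2 → 5; minimax = 4.
-6 ≠ 4, so there is no saddle point; optimal play is mixed.
Let the row player play I with probability p. Expected payoff against 1: 4p + (-6)(1−p) = 10p − 6; against 2: (-6)p + 5(1−p) = −11p + 5.
Setting these equal: 10p − 6 = −11p + 5 ⇒ 21p = 11 ⇒ p = 11/21, and the value is (10)·(11/21) − 6 = -16/21.
For the column player: with q = P(1), equating I's and II's payoffs gives 10q − 6 = −11q + 5 ⇒ q = 11/21.

-16/21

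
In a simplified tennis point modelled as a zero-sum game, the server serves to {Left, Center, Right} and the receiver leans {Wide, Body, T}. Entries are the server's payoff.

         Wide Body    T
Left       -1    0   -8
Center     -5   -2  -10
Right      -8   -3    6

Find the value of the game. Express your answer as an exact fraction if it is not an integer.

Row minima: Left → -8, Center → -10, Right → -8; maximin = -8.
Column maxima: Wide → -1, Body → 0, T → 6; minimax = -1.
-8 ≠ -1, so there is no saddle point; optimal play is mixed.
Center is strictly dominated by Left, so the server never plays it.
Body is strictly dominated by Wide (it gives the server strictly more in every row), so the receiver never plays it.
On the remaining 2×2 (Left, Right vs Wide, T):
Let the server play Left with probability p. Expected payoff against Wide: (-1)p + (-8)(1−p) = 7p − 8; against T: (-8)p + 6(1−p) = −14p + 6.
Setting these equal: 7p − 8 = −14p + 6 ⇒ 21p = 14 ⇒ p = 2/3, and the value is (7)·(2/3) − 8 = -10/3.
For the receiver: with q = P(Wide), equating Left's and Right's payoffs gives 7q − 8 = −14q + 6 ⇒ q = 2/3.

-10/3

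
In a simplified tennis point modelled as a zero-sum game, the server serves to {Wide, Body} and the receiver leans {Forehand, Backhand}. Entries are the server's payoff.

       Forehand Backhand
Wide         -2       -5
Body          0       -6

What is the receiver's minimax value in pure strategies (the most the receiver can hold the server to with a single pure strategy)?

Column maxima: Forehand → 0, Backhand → -5.
The smallest of these is -5.

-5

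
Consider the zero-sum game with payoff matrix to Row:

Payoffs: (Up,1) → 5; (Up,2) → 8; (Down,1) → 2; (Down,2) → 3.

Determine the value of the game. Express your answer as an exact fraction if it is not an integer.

5

Row minima: Up → 5, Down → 2; maximin = 5.
Column maxima: 1 → 5, 2 → 8; minimax = 5.
Since maximin = minimax = 5, there is a saddle point and the value is 5.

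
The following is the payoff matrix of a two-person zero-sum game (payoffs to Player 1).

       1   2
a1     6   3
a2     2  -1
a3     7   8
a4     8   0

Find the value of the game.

Row minima: a1 → 3, a2 → -1, a3 → 7, a4 → 0; maximin = 7.
Column maxima: 1 → 8, 2 → 8; minimax = 8.
7 ≠ 8, so there is no saddle point; optimal play is mixed.
a1 is strictly dominated by a3, so Player 1 never plays it.
a2 is strictly dominated by a3, so Player 1 never plays it.
On the remaining 2×2 (a3, a4 vs 1, 2):
Let Player 1 play a3 with probability p. Expected payoff against 1: 7p + 8(1−p) = −p + 8; against 2: 8p + 0(1−p) = 8p.
Setting these equal: −p + 8 = 8p ⇒ −9p = -8 ⇒ p = 8/9, and the value is (-1)·(8/9) + 8 = 64/9.
For Player 2: with q = P(1), equating a3's and a4's payoffs gives −q + 8 = 8q ⇒ q = 8/9.

64/9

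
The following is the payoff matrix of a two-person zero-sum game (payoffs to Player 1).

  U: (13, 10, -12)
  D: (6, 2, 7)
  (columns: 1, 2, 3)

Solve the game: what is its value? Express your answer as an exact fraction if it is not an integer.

94/27

Row minima: U → -12, D → 2; maximin = 2.
Column maxima: 1 → 13, 2 → 10, 3 → 7; minimax = 7.
2 ≠ 7, so there is no saddle point; optimal play is mixed.
1 is strictly dominated by 2 (it gives Player 1 strictly more in every row), so Player 2 never plays it.
On the remaining 2×2 (U, D vs 2, 3):
Let Player 1 play U with probability p. Expected payoff against 2: 10p + 2(1−p) = 8p + 2; against 3: (-12)p + 7(1−p) = −19p + 7.
Setting these equal: 8p + 2 = −19p + 7 ⇒ 27p = 5 ⇒ p = 5/27, and the value is (8)·(5/27) + 2 = 94/27.
For Player 2: with q = P(2), equating U's and D's payoffs gives 22q − 12 = −5q + 7 ⇒ q = 19/27.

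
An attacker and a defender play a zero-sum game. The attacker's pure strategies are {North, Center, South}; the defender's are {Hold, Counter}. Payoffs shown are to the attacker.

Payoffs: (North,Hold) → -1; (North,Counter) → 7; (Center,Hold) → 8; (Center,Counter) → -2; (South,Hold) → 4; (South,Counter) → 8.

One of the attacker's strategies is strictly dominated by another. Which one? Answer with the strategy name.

South gives a strictly higher payoff than North against every column: 4 > -1, 8 > 7.
So North is strictly dominated and the attacker never plays it.

North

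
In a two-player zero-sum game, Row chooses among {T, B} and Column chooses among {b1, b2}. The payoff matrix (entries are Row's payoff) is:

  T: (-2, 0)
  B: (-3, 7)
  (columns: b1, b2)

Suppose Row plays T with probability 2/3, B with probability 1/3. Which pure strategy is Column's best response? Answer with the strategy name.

b1

If Column plays b1, Row's expected payoff is (2/3)·(-2) + (1/3)·(-3) = -7/3.
If Column plays b2, Row's expected payoff is (2/3)·0 + (1/3)·7 = 7/3.
Column minimizes Row's payoff; the smallest is -7/3, so the best response is b1.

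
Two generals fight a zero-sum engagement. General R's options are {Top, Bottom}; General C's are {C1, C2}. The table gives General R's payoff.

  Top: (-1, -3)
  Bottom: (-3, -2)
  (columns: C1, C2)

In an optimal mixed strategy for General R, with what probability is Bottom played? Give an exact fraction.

2/3

Row minima: Top → -3, Bottom → -3; maximin = -3.
Column maxima: C1 → -1, C2 → -2; minimax = -2.
-3 ≠ -2, so there is no saddle point; optimal play is mixed.
Let General R play Top with probability p. Expected payoff against C1: (-1)p + (-3)(1−p) = 2p − 3; against C2: (-3)p + (-2)(1−p) = −p − 2.
Setting these equal: 2p − 3 = −p − 2 ⇒ 3p = 1 ⇒ p = 1/3, and the value is (2)·(1/3) − 3 = -7/3.
For General C: with q = P(C1), equating Top's and Bottom's payoffs gives 2q − 3 = −q − 2 ⇒ q = 1/3.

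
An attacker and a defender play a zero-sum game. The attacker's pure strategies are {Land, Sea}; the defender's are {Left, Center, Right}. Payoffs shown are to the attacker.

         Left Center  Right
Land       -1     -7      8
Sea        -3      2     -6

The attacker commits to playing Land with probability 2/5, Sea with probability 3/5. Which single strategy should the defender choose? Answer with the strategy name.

Left

If the defender plays Left, the attacker's expected payoff is (2/5)·(-1) + (3/5)·(-3) = -11/5.
If the defender plays Center, the attacker's expected payoff is (2/5)·(-7) + (3/5)·2 = -8/5.
If the defender plays Right, the attacker's expected payoff is (2/5)·8 + (3/5)·(-6) = -2/5.
The defender minimizes the attacker's payoff; the smallest is -11/5, so the best response is Left.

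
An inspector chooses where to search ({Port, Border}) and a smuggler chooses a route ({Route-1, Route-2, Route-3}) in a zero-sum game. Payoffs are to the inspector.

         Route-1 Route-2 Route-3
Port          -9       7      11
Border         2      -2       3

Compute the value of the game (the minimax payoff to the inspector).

Row minima: Port → -9, Border → -2; maximin = -2.
Column maxima: Route-1 → 2, Route-2 → 7, Route-3 → 11; minimax = 2.
-2 ≠ 2, so there is no saddle point; optimal play is mixed.
Route-3 is strictly dominated by Route-1 (it gives the inspector strictly more in every row), so the smuggler never plays it.
On the remaining 2×2 (Port, Border vs Route-1, Route-2):
Let the inspector play Port with probability p. Expected payoff against Route-1: (-9)p + 2(1−p) = −11p + 2; against Route-2: 7p + (-2)(1−p) = 9p − 2.
Setting these equal: −11p + 2 = 9p − 2 ⇒ −20p = -4 ⇒ p = 1/5, and the value is (-11)·(1/5) + 2 = -1/5.
For the smuggler: with q = P(Route-1), equating Port's and Border's payoffs gives −16q + 7 = 4q − 2 ⇒ q = 9/20.

-1/5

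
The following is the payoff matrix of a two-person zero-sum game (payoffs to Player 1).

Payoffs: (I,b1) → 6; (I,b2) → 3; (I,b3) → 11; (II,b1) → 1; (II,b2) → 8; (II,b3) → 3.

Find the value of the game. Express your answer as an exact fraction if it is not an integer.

Row minima: I → 3, II → 1; maximin = 3.
Column maxima: b1 → 6, b2 → 8, b3 → 11; minimax = 6.
3 ≠ 6, so there is no saddle point; optimal play is mixed.
b3 is strictly dominated by b1 (it gives Player 1 strictly more in every row), so Player 2 never plays it.
On the remaining 2×2 (I, II vs b1, b2):
Let Player 1 play I with probability p. Expected payoff against b1: 6p + 1(1−p) = 5p + 1; against b2: 3p + 8(1−p) = −5p + 8.
Setting these equal: 5p + 1 = −5p + 8 ⇒ 10p = 7 ⇒ p = 7/10, and the value is (5)·(7/10) + 1 = 9/2.
For Player 2: with q = P(b1), equating I's and II's payoffs gives 3q + 3 = −7q + 8 ⇒ q = 1/2.

9/2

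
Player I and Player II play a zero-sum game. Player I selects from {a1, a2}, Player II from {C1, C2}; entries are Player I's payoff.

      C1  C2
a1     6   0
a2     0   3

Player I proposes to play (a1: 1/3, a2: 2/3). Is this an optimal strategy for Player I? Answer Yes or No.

Yes

Against C1 this mix gives (1/3)·6 + (2/3)·0 = 2.
Against C2 this mix gives (1/3)·0 + (2/3)·3 = 2.
All of Player II's active replies (C1, C2) yield 2, and no column does worse for Player I. The mix makes Player II indifferent and guarantees 2, so it is optimal.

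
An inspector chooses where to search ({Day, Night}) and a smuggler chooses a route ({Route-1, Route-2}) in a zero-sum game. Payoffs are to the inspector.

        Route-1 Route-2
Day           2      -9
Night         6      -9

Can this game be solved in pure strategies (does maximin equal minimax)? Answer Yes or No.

Row minima: Day → -9, Night → -9; maximin = -9.
Column maxima: Route-1 → 6, Route-2 → -9; minimax = -9.
maximin = minimax = -9, so a saddle point exists.

Yes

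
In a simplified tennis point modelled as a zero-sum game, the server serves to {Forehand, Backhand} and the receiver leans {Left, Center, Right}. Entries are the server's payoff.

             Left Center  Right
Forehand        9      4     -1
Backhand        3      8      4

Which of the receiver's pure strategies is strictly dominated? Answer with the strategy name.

Center

Right holds the server's payoff strictly below Center in every row: -1 < 4, 4 < 8.
So Center is strictly dominated for the receiver.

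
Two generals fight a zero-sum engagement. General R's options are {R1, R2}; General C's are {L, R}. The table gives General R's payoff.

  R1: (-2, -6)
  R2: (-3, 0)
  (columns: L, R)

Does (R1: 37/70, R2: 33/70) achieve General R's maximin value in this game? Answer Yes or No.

No

Against L this mix gives (37/70)·(-2) + (33/70)·(-3) = -173/70.
Against R this mix gives (37/70)·(-6) + (33/70)·0 = -111/35.
General C will play R, holding General R to -111/35. Shifting weight toward the row that does better against R would raise this floor (the equalizing mix achieves -18/7 against both R and L), so the proposed strategy is not optimal.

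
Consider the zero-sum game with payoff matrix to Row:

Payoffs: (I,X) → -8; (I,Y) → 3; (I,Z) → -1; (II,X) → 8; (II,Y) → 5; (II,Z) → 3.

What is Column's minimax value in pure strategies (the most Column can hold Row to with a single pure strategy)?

Column maxima: X → 8, Y → 5, Z → 3.
The smallest of these is 3.

3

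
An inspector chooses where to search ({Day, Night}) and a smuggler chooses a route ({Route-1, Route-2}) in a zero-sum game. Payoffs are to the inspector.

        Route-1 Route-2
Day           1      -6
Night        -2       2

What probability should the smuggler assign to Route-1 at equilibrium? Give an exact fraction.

Row minima: Day → -6, Night → -2; maximin = -2.
Column maxima: Route-1 → 1, Route-2 → 2; minimax = 1.
-2 ≠ 1, so there is no saddle point; optimal play is mixed.
Let the inspector play Day with probability p. Expected payoff against Route-1: 1p + (-2)(1−p) = 3p − 2; against Route-2: (-6)p + 2(1−p) = −8p + 2.
Setting these equal: 3p − 2 = −8p + 2 ⇒ 11p = 4 ⇒ p = 4/11, and the value is (3)·(4/11) − 2 = -10/11.
For the smuggler: with q = P(Route-1), equating Day's and Night's payoffs gives 7q − 6 = −4q + 2 ⇒ q = 8/11.

8/11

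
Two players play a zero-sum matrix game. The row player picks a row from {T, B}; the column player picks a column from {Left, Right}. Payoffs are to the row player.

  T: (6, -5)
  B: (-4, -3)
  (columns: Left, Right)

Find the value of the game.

Row minima: T → -5, B → -4; maximin = -4.
Column maxima: Left → 6, Right → -3; minimax = -3.
-4 ≠ -3, so there is no saddle point; optimal play is mixed.
Let the row player play T with probability p. Expected payoff against Left: 6p + (-4)(1−p) = 10p − 4; against Right: (-5)p + (-3)(1−p) = −2p − 3.
Setting these equal: 10p − 4 = −2p − 3 ⇒ 12p = 1 ⇒ p = 1/12, and the value is (10)·(1/12) − 4 = -19/6.
For the column player: with q = P(Left), equating T's and B's payoffs gives 11q − 5 = −q − 3 ⇒ q = 1/6.

-19/6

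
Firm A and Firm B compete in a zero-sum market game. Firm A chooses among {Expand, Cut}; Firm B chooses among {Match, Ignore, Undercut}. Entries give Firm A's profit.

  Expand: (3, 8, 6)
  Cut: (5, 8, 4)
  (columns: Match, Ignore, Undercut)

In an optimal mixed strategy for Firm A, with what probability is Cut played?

Row minima: Expand → 3, Cut → 4; maximin = 4.
Column maxima: Match → 5, Ignore → 8, Undercut → 6; minimax = 5.
4 ≠ 5, so there is no saddle point; optimal play is mixed.
Ignore is strictly dominated by Match (it gives Firm A strictly more in every row), so Firm B never plays it.
On the remaining 2×2 (Expand, Cut vs Match, Undercut):
Let Firm A play Expand with probability p. Expected payoff against Match: 3p + 5(1−p) = −2p + 5; against Undercut: 6p + 4(1−p) = 2p + 4.
Setting these equal: −2p + 5 = 2p + 4 ⇒ −4p = -1 ⇒ p = 1/4, and the value is (-2)·(1/4) + 5 = 9/2.
For Firm B: with q = P(Match), equating Expand's and Cut's payoffs gives −3q + 6 = q + 4 ⇒ q = 1/2.

3/4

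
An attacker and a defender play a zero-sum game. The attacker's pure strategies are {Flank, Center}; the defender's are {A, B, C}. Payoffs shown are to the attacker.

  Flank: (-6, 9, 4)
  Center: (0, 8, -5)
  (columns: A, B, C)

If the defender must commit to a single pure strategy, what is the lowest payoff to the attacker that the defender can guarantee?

0

Column maxima: A → 0, B → 9, C → 4.
The smallest of these is 0.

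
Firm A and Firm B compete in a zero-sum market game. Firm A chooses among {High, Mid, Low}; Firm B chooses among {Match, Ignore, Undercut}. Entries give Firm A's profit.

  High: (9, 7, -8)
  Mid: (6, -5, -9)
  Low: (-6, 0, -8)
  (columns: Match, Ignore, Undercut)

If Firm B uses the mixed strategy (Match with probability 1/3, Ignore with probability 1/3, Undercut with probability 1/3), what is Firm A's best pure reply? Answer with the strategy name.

Expected payoff of High: (1/3)·9 + (1/3)·7 + (1/3)·(-8) = 8/3.
Expected payoff of Mid: (1/3)·6 + (1/3)·(-5) + (1/3)·(-9) = -8/3.
Expected payoff of Low: (1/3)·(-6) + (1/3)·0 + (1/3)·(-8) = -14/3.
The largest is 8/3, so Firm A's best response is High.

High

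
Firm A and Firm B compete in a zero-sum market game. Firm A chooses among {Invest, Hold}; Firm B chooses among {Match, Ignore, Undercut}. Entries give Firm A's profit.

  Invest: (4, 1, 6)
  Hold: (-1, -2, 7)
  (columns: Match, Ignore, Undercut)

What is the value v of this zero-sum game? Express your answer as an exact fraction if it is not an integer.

1

Row minima: Invest → 1, Hold → -2; maximin = 1.
Column maxima: Match → 4, Ignore → 1, Undercut → 7; minimax = 1.
Since maximin = minimax = 1, there is a saddle point and the value is 1.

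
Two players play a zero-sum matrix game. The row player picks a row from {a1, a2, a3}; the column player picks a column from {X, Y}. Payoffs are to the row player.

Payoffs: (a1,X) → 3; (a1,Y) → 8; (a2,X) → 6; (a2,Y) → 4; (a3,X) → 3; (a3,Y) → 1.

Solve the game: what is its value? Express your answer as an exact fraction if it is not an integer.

Row minima: a1 → 3, a2 → 4, a3 → 1; maximin = 4.
Column maxima: X → 6, Y → 8; minimax = 6.
4 ≠ 6, so there is no saddle point; optimal play is mixed.
a3 is strictly dominated by a2, so the row player never plays it.
On the remaining 2×2 (a1, a2 vs X, Y):
Let the row player play a1 with probability p. Expected payoff against X: 3p + 6(1−p) = −3p + 6; against Y: 8p + 4(1−p) = 4p + 4.
Setting these equal: −3p + 6 = 4p + 4 ⇒ −7p = -2 ⇒ p = 2/7, and the value is (-3)·(2/7) + 6 = 36/7.
For the column player: with q = P(X), equating a1's and a2's payoffs gives −5q + 8 = 2q + 4 ⇒ q = 4/7.

36/7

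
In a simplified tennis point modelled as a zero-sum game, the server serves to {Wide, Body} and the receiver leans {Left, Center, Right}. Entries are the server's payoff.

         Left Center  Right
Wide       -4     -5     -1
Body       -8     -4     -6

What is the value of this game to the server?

Row minima: Wide → -5, Body → -8; maximin = -5.
Column maxima: Left → -4, Center → -4, Right → -1; minimax = -4.
-5 ≠ -4, so there is no saddle point; optimal play is mixed.
Right is strictly dominated by Left (it gives the server strictly more in every row), so the receiver never plays it.
On the remaining 2×2 (Wide, Body vs Left, Center):
Let the server play Wide with probability p. Expected payoff against Left: (-4)p + (-8)(1−p) = 4p − 8; against Center: (-5)p + (-4)(1−p) = −p − 4.
Setting these equal: 4p − 8 = −p − 4 ⇒ 5p = 4 ⇒ p = 4/5, and the value is (4)·(4/5) − 8 = -24/5.
For the receiver: with q = P(Left), equating Wide's and Body's payoffs gives q − 5 = −4q − 4 ⇒ q = 1/5.

-24/5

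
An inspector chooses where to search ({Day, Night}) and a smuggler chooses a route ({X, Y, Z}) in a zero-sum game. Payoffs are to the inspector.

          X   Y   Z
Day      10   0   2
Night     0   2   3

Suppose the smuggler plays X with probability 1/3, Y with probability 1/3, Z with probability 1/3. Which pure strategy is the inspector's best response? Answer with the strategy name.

Day

Expected payoff of Day: (1/3)·10 + (1/3)·0 + (1/3)·2 = 4.
Expected payoff of Night: (1/3)·0 + (1/3)·2 + (1/3)·3 = 5/3.
The largest is 4, so the inspector's best response is Day.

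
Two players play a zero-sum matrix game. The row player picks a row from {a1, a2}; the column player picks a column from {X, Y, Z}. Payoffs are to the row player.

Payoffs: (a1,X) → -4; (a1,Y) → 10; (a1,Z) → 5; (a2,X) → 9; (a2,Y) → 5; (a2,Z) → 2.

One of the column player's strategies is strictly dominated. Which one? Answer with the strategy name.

Z holds the row player's payoff strictly below Y in every row: 5 < 10, 2 < 5.
So Y is strictly dominated for the column player.

Y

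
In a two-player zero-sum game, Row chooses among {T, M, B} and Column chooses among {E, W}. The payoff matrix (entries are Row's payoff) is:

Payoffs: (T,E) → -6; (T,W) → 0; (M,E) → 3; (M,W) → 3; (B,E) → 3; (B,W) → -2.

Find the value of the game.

3

Row minima: T → -6, M → 3, B → -2; maximin = 3.
Column maxima: E → 3, W → 3; minimax = 3.
Since maximin = minimax = 3, there is a saddle point and the value is 3.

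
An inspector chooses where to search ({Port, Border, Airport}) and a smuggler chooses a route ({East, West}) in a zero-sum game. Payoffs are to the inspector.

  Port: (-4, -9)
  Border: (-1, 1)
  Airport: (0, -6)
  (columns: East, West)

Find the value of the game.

Row minima: Port → -9, Border → -1, Airport → -6; maximin = -1.
Column maxima: East → 0, West → 1; minimax = 0.
-1 ≠ 0, so there is no saddle point; optimal play is mixed.
Port is strictly dominated by Border, so the inspector never plays it.
On the remaining 2×2 (Border, Airport vs East, West):
Let the inspector play Border with probability p. Expected payoff against East: (-1)p + 0(1−p) = −p; against West: 1p + (-6)(1−p) = 7p − 6.
Setting these equal: −p = 7p − 6 ⇒ −8p = -6 ⇒ p = 3/4, and the value is (-1)·(3/4) = -3/4.
For the smuggler: with q = P(East), equating Border's and Airport's payoffs gives −2q + 1 = 6q − 6 ⇒ q = 7/8.

-3/4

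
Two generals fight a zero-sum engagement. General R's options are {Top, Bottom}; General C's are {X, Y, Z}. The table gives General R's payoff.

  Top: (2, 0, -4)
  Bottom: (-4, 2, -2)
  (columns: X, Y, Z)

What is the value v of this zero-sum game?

Row minima: Top → -4, Bottom → -4; maximin = -4.
Column maxima: X → 2, Y → 2, Z → -2; minimax = -2.
-4 ≠ -2, so there is no saddle point; optimal play is mixed.
Y is strictly dominated by Z (it gives General R strictly more in every row), so General C never plays it.
On the remaining 2×2 (Top, Bottom vs X, Z):
Let General R play Top with probability p. Expected payoff against X: 2p + (-4)(1−p) = 6p − 4; against Z: (-4)p + (-2)(1−p) = −2p − 2.
Setting these equal: 6p − 4 = −2p − 2 ⇒ 8p = 2 ⇒ p = 1/4, and the value is (6)·(1/4) − 4 = -5/2.
For General C: with q = P(X), equating Top's and Bottom's payoffs gives 6q − 4 = −2q − 2 ⇒ q = 1/4.

-5/2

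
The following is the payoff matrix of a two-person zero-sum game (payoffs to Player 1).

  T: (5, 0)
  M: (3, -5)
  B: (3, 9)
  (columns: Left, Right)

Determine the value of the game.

Row minima: T → 0, M → -5, B → 3; maximin = 3.
Column maxima: Left → 5, Right → 9; minimax = 5.
3 ≠ 5, so there is no saddle point; optimal play is mixed.
M is strictly dominated by T, so Player 1 never plays it.
On the remaining 2×2 (T, B vs Left, Right):
Let Player 1 play T with probability p. Expected payoff against Left: 5p + 3(1−p) = 2p + 3; against Right: 0p + 9(1−p) = −9p + 9.
Setting these equal: 2p + 3 = −9p + 9 ⇒ 11p = 6 ⇒ p = 6/11, and the value is (2)·(6/11) + 3 = 45/11.
For Player 2: with q = P(Left), equating T's and B's payoffs gives 5q = −6q + 9 ⇒ q = 9/11.

45/11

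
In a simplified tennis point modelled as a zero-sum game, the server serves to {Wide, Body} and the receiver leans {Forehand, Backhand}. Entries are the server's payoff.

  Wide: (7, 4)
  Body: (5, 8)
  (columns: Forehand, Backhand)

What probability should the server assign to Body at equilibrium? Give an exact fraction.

Row minima: Wide → 4, Body → 5; maximin = 5.
Column maxima: Forehand → 7, Backhand → 8; minimax = 7.
5 ≠ 7, so there is no saddle point; optimal play is mixed.
Let the server play Wide with probability p. Expected payoff against Forehand: 7p + 5(1−p) = 2p + 5; against Backhand: 4p + 8(1−p) = −4p + 8.
Setting these equal: 2p + 5 = −4p + 8 ⇒ 6p = 3 ⇒ p = 1/2, and the value is (2)·(1/2) + 5 = 6.
For the receiver: with q = P(Forehand), equating Wide's and Body's payoffs gives 3q + 4 = −3q + 8 ⇒ q = 2/3.

1/2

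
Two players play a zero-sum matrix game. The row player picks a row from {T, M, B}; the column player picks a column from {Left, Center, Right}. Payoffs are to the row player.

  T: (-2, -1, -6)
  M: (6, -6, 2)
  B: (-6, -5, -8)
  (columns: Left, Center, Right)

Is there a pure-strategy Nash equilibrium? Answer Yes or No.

No

Row minima: T → -6, M → -6, B → -8; maximin = -6.
Column maxima: Left → 6, Center → -1, Right → 2; minimax = -1.
-6 ≠ -1, so no pure-strategy equilibrium exists.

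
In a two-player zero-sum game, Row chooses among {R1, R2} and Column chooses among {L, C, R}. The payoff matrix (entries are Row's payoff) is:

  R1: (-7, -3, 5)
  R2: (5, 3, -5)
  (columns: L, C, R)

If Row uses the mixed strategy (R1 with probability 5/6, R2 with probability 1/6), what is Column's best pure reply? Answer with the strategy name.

L

If Column plays L, Row's expected payoff is (5/6)·(-7) + (1/6)·5 = -5.
If Column plays C, Row's expected payoff is (5/6)·(-3) + (1/6)·3 = -2.
If Column plays R, Row's expected payoff is (5/6)·5 + (1/6)·(-5) = 10/3.
Column minimizes Row's payoff; the smallest is -5, so the best response is L.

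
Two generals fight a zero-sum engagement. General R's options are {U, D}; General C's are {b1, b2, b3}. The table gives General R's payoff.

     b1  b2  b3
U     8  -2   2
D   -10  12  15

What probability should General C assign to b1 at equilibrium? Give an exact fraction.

7/16

Row minima: U → -2, D → -10; maximin = -2.
Column maxima: b1 → 8, b2 → 12, b3 → 15; minimax = 8.
-2 ≠ 8, so there is no saddle point; optimal play is mixed.
b3 is strictly dominated by b2 (it gives General R strictly more in every row), so General C never plays it.
On the remaining 2×2 (U, D vs b1, b2):
Let General R play U with probability p. Expected payoff against b1: 8p + (-10)(1−p) = 18p − 10; against b2: (-2)p + 12(1−p) = −14p + 12.
Setting these equal: 18p − 10 = −14p + 12 ⇒ 32p = 22 ⇒ p = 11/16, and the value is (18)·(11/16) − 10 = 19/8.
For General C: with q = P(b1), equating U's and D's payoffs gives 10q − 2 = −22q + 12 ⇒ q = 7/16.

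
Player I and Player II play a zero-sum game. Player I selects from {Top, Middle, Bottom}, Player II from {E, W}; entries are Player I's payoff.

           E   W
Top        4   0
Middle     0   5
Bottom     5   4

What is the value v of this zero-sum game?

25/6

Row minima: Top → 0, Middle → 0, Bottom → 4; maximin = 4.
Column maxima: E → 5, W → 5; minimax = 5.
4 ≠ 5, so there is no saddle point; optimal play is mixed.
Top is strictly dominated by Bottom, so Player I never plays it.
On the remaining 2×2 (Middle, Bottom vs E, W):
Let Player I play Middle with probability p. Expected payoff against E: 0p + 5(1−p) = −5p + 5; against W: 5p + 4(1−p) = p + 4.
Setting these equal: −5p + 5 = p + 4 ⇒ −6p = -1 ⇒ p = 1/6, and the value is (-5)·(1/6) + 5 = 25/6.
For Player II: with q = P(E), equating Middle's and Bottom's payoffs gives −5q + 5 = q + 4 ⇒ q = 1/6.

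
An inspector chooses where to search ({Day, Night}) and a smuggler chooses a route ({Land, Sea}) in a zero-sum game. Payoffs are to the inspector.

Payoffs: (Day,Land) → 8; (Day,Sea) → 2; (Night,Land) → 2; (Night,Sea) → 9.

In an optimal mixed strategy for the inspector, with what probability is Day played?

Row minima: Day → 2, Night → 2; maximin = 2.
Column maxima: Land → 8, Sea → 9; minimax = 8.
2 ≠ 8, so there is no saddle point; optimal play is mixed.
Let the inspector play Day with probability p. Expected payoff against Land: 8p + 2(1−p) = 6p + 2; against Sea: 2p + 9(1−p) = −7p + 9.
Setting these equal: 6p + 2 = −7p + 9 ⇒ 13p = 7 ⇒ p = 7/13, and the value is (6)·(7/13) + 2 = 68/13.
For the smuggler: with q = P(Land), equating Day's and Night's payoffs gives 6q + 2 = −7q + 9 ⇒ q = 7/13.

7/13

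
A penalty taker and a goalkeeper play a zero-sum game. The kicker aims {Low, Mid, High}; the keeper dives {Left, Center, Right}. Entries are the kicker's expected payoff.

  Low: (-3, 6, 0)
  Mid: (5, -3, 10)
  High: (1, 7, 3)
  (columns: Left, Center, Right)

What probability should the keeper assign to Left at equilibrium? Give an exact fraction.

Row minima: Low → -3, Mid → -3, High → 1; maximin = 1.
Column maxima: Left → 5, Center → 7, Right → 10; minimax = 5.
1 ≠ 5, so there is no saddle point; optimal play is mixed.
Low is strictly dominated by High, so the kicker never plays it.
Right is strictly dominated by Left (it gives the kicker strictly more in every row), so the keeper never plays it.
On the remaining 2×2 (Mid, High vs Left, Center):
Let the kicker play Mid with probability p. Expected payoff against Left: 5p + 1(1−p) = 4p + 1; against Center: (-3)p + 7(1−p) = −10p + 7.
Setting these equal: 4p + 1 = −10p + 7 ⇒ 14p = 6 ⇒ p = 3/7, and the value is (4)·(3/7) + 1 = 19/7.
For the keeper: with q = P(Left), equating Mid's and High's payoffs gives 8q − 3 = −6q + 7 ⇒ q = 5/7.

5/7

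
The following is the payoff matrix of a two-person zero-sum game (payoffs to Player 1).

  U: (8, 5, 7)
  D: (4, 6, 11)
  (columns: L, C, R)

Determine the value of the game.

28/5

Row minima: U → 5, D → 4; maximin = 5.
Column maxima: L → 8, C → 6, R → 11; minimax = 6.
5 ≠ 6, so there is no saddle point; optimal play is mixed.
R is strictly dominated by C (it gives Player 1 strictly more in every row), so Player 2 never plays it.
On the remaining 2×2 (U, D vs L, C):
Let Player 1 play U with probability p. Expected payoff against L: 8p + 4(1−p) = 4p + 4; against C: 5p + 6(1−p) = −p + 6.
Setting these equal: 4p + 4 = −p + 6 ⇒ 5p = 2 ⇒ p = 2/5, and the value is (4)·(2/5) + 4 = 28/5.
For Player 2: with q = P(L), equating U's and D's payoffs gives 3q + 5 = −2q + 6 ⇒ q = 1/5.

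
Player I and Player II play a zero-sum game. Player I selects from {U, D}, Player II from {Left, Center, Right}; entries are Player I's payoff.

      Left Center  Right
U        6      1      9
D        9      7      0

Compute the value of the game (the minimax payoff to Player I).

21/5

Row minima: U → 1, D → 0; maximin = 1.
Column maxima: Left → 9, Center → 7, Right → 9; minimax = 7.
1 ≠ 7, so there is no saddle point; optimal play is mixed.
Left is strictly dominated by Center (it gives Player I strictly more in every row), so Player II never plays it.
On the remaining 2×2 (U, D vs Center, Right):
Let Player I play U with probability p. Expected payoff against Center: 1p + 7(1−p) = −6p + 7; against Right: 9p + 0(1−p) = 9p.
Setting these equal: −6p + 7 = 9p ⇒ −15p = -7 ⇒ p = 7/15, and the value is (-6)·(7/15) + 7 = 21/5.
For Player II: with q = P(Center), equating U's and D's payoffs gives −8q + 9 = 7q ⇒ q = 3/5.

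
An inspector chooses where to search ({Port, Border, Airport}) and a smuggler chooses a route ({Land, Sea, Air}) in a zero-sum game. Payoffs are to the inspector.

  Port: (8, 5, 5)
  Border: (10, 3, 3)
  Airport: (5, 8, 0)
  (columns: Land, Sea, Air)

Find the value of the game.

5

Row minima: Port → 5, Border → 3, Airport → 0; maximin = 5.
Column maxima: Land → 10, Sea → 8, Air → 5; minimax = 5.
Since maximin = minimax = 5, there is a saddle point and the value is 5.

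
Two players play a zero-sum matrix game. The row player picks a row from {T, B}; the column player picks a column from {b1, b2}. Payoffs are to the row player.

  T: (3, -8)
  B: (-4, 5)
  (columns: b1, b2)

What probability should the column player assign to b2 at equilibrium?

7/20

Row minima: T → -8, B → -4; maximin = -4.
Column maxima: b1 → 3, b2 → 5; minimax = 3.
-4 ≠ 3, so there is no saddle point; optimal play is mixed.
Let the row player play T with probability p. Expected payoff against b1: 3p + (-4)(1−p) = 7p − 4; against b2: (-8)p + 5(1−p) = −13p + 5.
Setting these equal: 7p − 4 = −13p + 5 ⇒ 20p = 9 ⇒ p = 9/20, and the value is (7)·(9/20) − 4 = -17/20.
For the column player: with q = P(b1), equating T's and B's payoffs gives 11q − 8 = −9q + 5 ⇒ q = 13/20.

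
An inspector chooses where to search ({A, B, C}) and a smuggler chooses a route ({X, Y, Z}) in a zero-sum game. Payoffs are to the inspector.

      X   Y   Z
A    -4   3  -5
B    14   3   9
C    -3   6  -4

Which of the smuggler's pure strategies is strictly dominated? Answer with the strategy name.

Z holds the inspector's payoff strictly below X in every row: -5 < -4, 9 < 14, -4 < -3.
So X is strictly dominated for the smuggler.

X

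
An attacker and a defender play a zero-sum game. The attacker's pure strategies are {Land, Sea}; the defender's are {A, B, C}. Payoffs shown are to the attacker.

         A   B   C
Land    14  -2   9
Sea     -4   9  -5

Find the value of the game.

71/25

Row minima: Land → -2, Sea → -5; maximin = -2.
Column maxima: A → 14, B → 9, C → 9; minimax = 9.
-2 ≠ 9, so there is no saddle point; optimal play is mixed.
A is strictly dominated by C (it gives the attacker strictly more in every row), so the defender never plays it.
On the remaining 2×2 (Land, Sea vs B, C):
Let the attacker play Land with probability p. Expected payoff against B: (-2)p + 9(1−p) = −11p + 9; against C: 9p + (-5)(1−p) = 14p − 5.
Setting these equal: −11p + 9 = 14p − 5 ⇒ −25p = -14 ⇒ p = 14/25, and the value is (-11)·(14/25) + 9 = 71/25.
For the defender: with q = P(B), equating Land's and Sea's payoffs gives −11q + 9 = 14q − 5 ⇒ q = 14/25.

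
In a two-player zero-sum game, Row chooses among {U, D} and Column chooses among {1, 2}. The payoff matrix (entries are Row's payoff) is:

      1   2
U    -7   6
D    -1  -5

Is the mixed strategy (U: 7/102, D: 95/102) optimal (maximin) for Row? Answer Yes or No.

Against 1 this mix gives (7/102)·(-7) + (95/102)·(-1) = -24/17.
Against 2 this mix gives (7/102)·6 + (95/102)·(-5) = -433/102.
Column will play 2, holding Row to -433/102. Shifting weight toward the row that does better against 2 would raise this floor (the equalizing mix achieves -41/17 against both 2 and 1), so the proposed strategy is not optimal.

No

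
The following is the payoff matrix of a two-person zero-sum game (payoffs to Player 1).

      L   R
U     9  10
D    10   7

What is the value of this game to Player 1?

37/4

Row minima: U → 9, D → 7; maximin = 9.
Column maxima: L → 10, R → 10; minimax = 10.
9 ≠ 10, so there is no saddle point; optimal play is mixed.
Let Player 1 play U with probability p. Expected payoff against L: 9p + 10(1−p) = −p + 10; against R: 10p + 7(1−p) = 3p + 7.
Setting these equal: −p + 10 = 3p + 7 ⇒ −4p = -3 ⇒ p = 3/4, and the value is (-1)·(3/4) + 10 = 37/4.
For Player 2: with q = P(L), equating U's and D's payoffs gives −q + 10 = 3q + 7 ⇒ q = 3/4.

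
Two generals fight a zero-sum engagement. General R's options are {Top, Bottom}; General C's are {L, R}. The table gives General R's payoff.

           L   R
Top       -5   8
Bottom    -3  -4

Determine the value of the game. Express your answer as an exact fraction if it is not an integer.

-22/7

Row minima: Top → -5, Bottom → -4; maximin = -4.
Column maxima: L → -3, R → 8; minimax = -3.
-4 ≠ -3, so there is no saddle point; optimal play is mixed.
Let General R play Top with probability p. Expected payoff against L: (-5)p + (-3)(1−p) = −2p − 3; against R: 8p + (-4)(1−p) = 12p − 4.
Setting these equal: −2p − 3 = 12p − 4 ⇒ −14p = -1 ⇒ p = 1/14, and the value is (-2)·(1/14) − 3 = -22/7.
For General C: with q = P(L), equating Top's and Bottom's payoffs gives −13q + 8 = q − 4 ⇒ q = 6/7.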